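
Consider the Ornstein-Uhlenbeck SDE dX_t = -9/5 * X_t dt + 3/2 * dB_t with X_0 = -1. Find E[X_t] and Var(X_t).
E[X_t] = -exp(-9*t/5); Var(X_t) = 5/8 - 5*exp(-18*t/5)/8

The OU SDE dX = -theta X dt + sigma dB admits the integrating factor exp(theta t): d(exp(theta t) X_t) = sigma exp(theta t) dB_t. Integrating from 0 to t:
  X_t = x_0 * exp(-theta t) + sigma * int_0^t exp(-theta (t-s)) dB_s.
The Itô integral has mean 0 and (by the Itô isometry) variance sigma^2 * int_0^t exp(-2 theta (t - s)) ds = sigma^2 * (1 - exp(-2 theta t)) / (2 theta).
With theta = 9/5, sigma = 3/2, x_0 = -1:
  E[X_t] = -1 * exp(-9/5 t) = -exp(-9*t/5)
  Var(X_t) = (3/2)^2 * (1 - exp(-2*9/5 t)) / (2 * 9/5) = 5/8 - 5*exp(-18*t/5)/8.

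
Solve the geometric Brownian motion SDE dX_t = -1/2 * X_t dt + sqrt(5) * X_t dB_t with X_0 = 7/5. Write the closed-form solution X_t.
X_t = 7/5 * exp((-3) * t + (sqrt(5)) * B_t)

For GBM dX = mu X dt + sigma X dB with X_0 = x_0, apply Itô to Y = log X: dY = (mu - sigma^2/2) dt + sigma dB, so Y_t = log(x_0) + (mu - sigma^2/2) t + sigma B_t and hence X_t = x_0 * exp((mu - sigma^2/2) t + sigma B_t).
With mu = -1/2, sigma = sqrt(5), x_0 = 7/5, this gives:
  X_t = 7/5 * exp((-3) * t + (sqrt(5)) * B_t).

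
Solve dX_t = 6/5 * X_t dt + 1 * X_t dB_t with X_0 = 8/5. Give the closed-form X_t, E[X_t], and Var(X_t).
X_t = 8/5 * exp((7/10) t + (1) B_t); E[X_t] = 8*exp(6*t/5)/5; Var(X_t) = 64*(exp(t) - 1)*exp(12*t/5)/25

For GBM dX = mu X dt + sigma X dB with X_0 = x_0, apply Itô to Y = log X: dY = (mu - sigma^2/2) dt + sigma dB, so Y_t = log(x_0) + (mu - sigma^2/2) t + sigma B_t and hence X_t = x_0 * exp((mu - sigma^2/2) t + sigma B_t).
With mu = 6/5, sigma = 1, x_0 = 8/5, this gives:
  X_t = 8/5 * exp((7/10) * t + (1) * B_t).
Since sigma*B_t ~ Normal(0, sigma^2 t), E[exp(sigma*B_t)] = exp(sigma^2 t / 2); so E[X_t] = x_0 * exp((mu - sigma^2/2) t) * exp(sigma^2 t / 2) = x_0 * exp(mu t) = 8*exp(6*t/5)/5.
Var(X_t) = E[X_t^2] - (E[X_t])^2 = x_0^2 * exp(2 mu t) * (exp(sigma^2 t) - 1) = 64*(exp(t) - 1)*exp(12*t/5)/25.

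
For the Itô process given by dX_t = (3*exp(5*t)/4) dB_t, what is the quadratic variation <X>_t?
<X>_t = 9*exp(10*t)/160 - 9/160

For an Itô process dX_t = a(t) dt + b(t) dB_t, the quadratic variation is <X>_t = int_0^t b(s)^2 ds (the drift term does not contribute). Here b(s) = 3*exp(5*s)/4, so
  b(s)^2 = 9*exp(10*s)/16.
Integrating from 0 to t:
  <X>_t = int_0^t (9*exp(10*s)/16) ds = 9*exp(10*t)/160 - 9/160.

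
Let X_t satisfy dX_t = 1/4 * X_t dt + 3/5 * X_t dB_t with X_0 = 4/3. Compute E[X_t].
E[X_t] = 4*exp(t/4)/3

For GBM dX = mu X dt + sigma X dB with X_0 = x_0, apply Itô to Y = log X: dY = (mu - sigma^2/2) dt + sigma dB, so Y_t = log(x_0) + (mu - sigma^2/2) t + sigma B_t and hence X_t = x_0 * exp((mu - sigma^2/2) t + sigma B_t).
With mu = 1/4, sigma = 3/5, x_0 = 4/3, this gives:
  X_t = 4/3 * exp((7/100) * t + (3/5) * B_t).
Since sigma*B_t ~ Normal(0, sigma^2 t), E[exp(sigma*B_t)] = exp(sigma^2 t / 2); so E[X_t] = x_0 * exp((mu - sigma^2/2) t) * exp(sigma^2 t / 2) = x_0 * exp(mu t) = 4*exp(t/4)/3.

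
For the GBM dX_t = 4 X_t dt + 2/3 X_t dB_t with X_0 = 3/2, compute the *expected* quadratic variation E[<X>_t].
E[<X>_t] = 9*exp(76*t/9)/76 - 9/76

<X>_t = int_0^t ((2/3) * X_s)^2 ds. Taking expectation inside the integral: E[<X>_t] = (2/3)^2 * int_0^t E[X_s^2] ds. For GBM, E[X_s^2] = x_0^2 * exp((2 mu + sigma^2) s). Integrating:
  E[<X>_t] = (2/3)^2 * (3/2)^2 * (exp((2*4 + (2/3)^2) t) - 1) / (2*4 + (2/3)^2)
           = (2/3)^2 * (3/2)^2 * (exp((76/9) t) - 1) / (76/9) = 9*exp(76*t/9)/76 - 9/76.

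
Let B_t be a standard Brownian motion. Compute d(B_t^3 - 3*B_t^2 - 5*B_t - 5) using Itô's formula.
d(B_t^3 - 3*B_t^2 - 5*B_t - 5) = (3*B_t - 3) dt + (3*B_t^2 - 6*B_t - 5) dB_t

Itô's formula for f(B_t) gives d f(B_t) = f'(B_t) dB_t + (1/2) f''(B_t) dt. Compute derivatives of f(x) = x^3 - 3*x^2 - 5*x - 5:
  f'(x)  = 3*x^2 - 6*x - 5
  f''(x) = 6*x - 6
Substitute x = B_t and multiply the f'' term by 1/2:
  drift     = (1/2) * (6*x - 6) evaluated at B_t = 3*B_t - 3
  diffusion = (3*x^2 - 6*x - 5) evaluated at B_t = 3*B_t^2 - 6*B_t - 5
Therefore d(B_t^3 - 3*B_t^2 - 5*B_t - 5) = (3*B_t - 3) dt + (3*B_t^2 - 6*B_t - 5) dB_t.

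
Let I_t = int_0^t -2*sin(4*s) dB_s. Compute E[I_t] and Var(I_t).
E[I_t] = 0; Var(I_t) = 2*t - sin(4*t)*cos(4*t)/2

The Itô integral of a deterministic integrand f(s) has mean 0 because each increment f(s) * (B_{s+ds} - B_s) has mean 0. By the Itô isometry:
  Var( int_0^t f(s) dB_s ) = E[ (int_0^t f(s) dB_s)^2 ] = int_0^t f(s)^2 ds.
Here f(s) = -2*sin(4*s), so f(s)^2 = 4*sin(4*s)^2. Integrate:
  int_0^t (4*sin(4*s)^2) ds = 2*t - sin(4*t)*cos(4*t)/2.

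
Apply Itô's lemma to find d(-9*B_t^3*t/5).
d(-9*B_t^3*t/5) = (9*B_t*(-B_t^2 - 3*t)/5) dt + (-27*B_t^2*t/5) dB_t

Itô's formula for f(t, x): d f(t, B_t) = (f_t + (1/2) f_xx) dt + f_x dB_t. Compute partials of f(t, x) = -9*t*x^3/5:
  f_t(t,x)  = -9*x^3/5
  f_x(t,x)  = -27*t*x^2/5
  f_xx(t,x) = -54*t*x/5
Assemble drift = f_t + (1/2) f_xx = 9*x*(-3*t - x^2)/5 and diffusion = f_x = -27*t*x^2/5. Substituting x = B_t:
  d(-9*B_t^3*t/5) = (9*B_t*(-B_t^2 - 3*t)/5) dt + (-27*B_t^2*t/5) dB_t.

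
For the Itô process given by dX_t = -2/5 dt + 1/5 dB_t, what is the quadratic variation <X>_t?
<X>_t = t/25

For an Itô process dX_t = a(t) dt + b(t) dB_t, the quadratic variation is <X>_t = int_0^t b(s)^2 ds (the drift term does not contribute). Here b(s) = 1/5, so
  b(s)^2 = 1/25.
Integrating from 0 to t:
  <X>_t = int_0^t (1/25) ds = t/25.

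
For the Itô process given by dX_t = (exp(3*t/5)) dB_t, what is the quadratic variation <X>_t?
<X>_t = 5*exp(6*t/5)/6 - 5/6

For an Itô process dX_t = a(t) dt + b(t) dB_t, the quadratic variation is <X>_t = int_0^t b(s)^2 ds (the drift term does not contribute). Here b(s) = exp(3*s/5), so
  b(s)^2 = exp(6*s/5).
Integrating from 0 to t:
  <X>_t = int_0^t (exp(6*s/5)) ds = 5*exp(6*t/5)/6 - 5/6.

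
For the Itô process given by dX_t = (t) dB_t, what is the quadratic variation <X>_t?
<X>_t = t^3/3

For an Itô process dX_t = a(t) dt + b(t) dB_t, the quadratic variation is <X>_t = int_0^t b(s)^2 ds (the drift term does not contribute). Here b(s) = s, so
  b(s)^2 = s^2.
Integrating from 0 to t:
  <X>_t = int_0^t (s^2) ds = t^3/3.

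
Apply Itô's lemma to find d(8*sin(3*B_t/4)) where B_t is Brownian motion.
d(8*sin(3*B_t/4)) = (-9*sin(3*B_t/4)/4) dt + (6*cos(3*B_t/4)) dB_t

Itô's formula for f(B_t) gives d f(B_t) = f'(B_t) dB_t + (1/2) f''(B_t) dt. Compute derivatives of f(x) = 8*sin(3*x/4):
  f'(x)  = 6*cos(3*x/4)
  f''(x) = -9*sin(3*x/4)/2
Substitute x = B_t and multiply the f'' term by 1/2:
  drift     = (1/2) * (-9*sin(3*x/4)/2) evaluated at B_t = -9*sin(3*B_t/4)/4
  diffusion = (6*cos(3*x/4)) evaluated at B_t = 6*cos(3*B_t/4)
Therefore d(8*sin(3*B_t/4)) = (-9*sin(3*B_t/4)/4) dt + (6*cos(3*B_t/4)) dB_t.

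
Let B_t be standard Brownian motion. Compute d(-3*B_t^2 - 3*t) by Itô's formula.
d(-3*B_t^2 - 3*t) = (-6) dt + (-6*B_t) dB_t

Itô's formula for f(t, x): d f(t, B_t) = (f_t + (1/2) f_xx) dt + f_x dB_t. Compute partials of f(t, x) = -3*t - 3*x^2:
  f_t(t,x)  = -3
  f_x(t,x)  = -6*x
  f_xx(t,x) = -6
Assemble drift = f_t + (1/2) f_xx = -6 and diffusion = f_x = -6*x. Substituting x = B_t:
  d(-3*B_t^2 - 3*t) = (-6) dt + (-6*B_t) dB_t.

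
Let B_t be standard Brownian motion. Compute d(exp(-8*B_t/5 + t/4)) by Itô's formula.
d(exp(-8*B_t/5 + t/4)) = (153*exp(-8*B_t/5 + t/4)/100) dt + (-8*exp(-8*B_t/5 + t/4)/5) dB_t

Itô's formula for f(t, x): d f(t, B_t) = (f_t + (1/2) f_xx) dt + f_x dB_t. Compute partials of f(t, x) = exp(t/4 - 8*x/5):
  f_t(t,x)  = exp(t/4 - 8*x/5)/4
  f_x(t,x)  = -8*exp(t/4 - 8*x/5)/5
  f_xx(t,x) = 64*exp(t/4 - 8*x/5)/25
Assemble drift = f_t + (1/2) f_xx = 153*exp(t/4 - 8*x/5)/100 and diffusion = f_x = -8*exp(t/4 - 8*x/5)/5. Substituting x = B_t:
  d(exp(-8*B_t/5 + t/4)) = (153*exp(-8*B_t/5 + t/4)/100) dt + (-8*exp(-8*B_t/5 + t/4)/5) dB_t.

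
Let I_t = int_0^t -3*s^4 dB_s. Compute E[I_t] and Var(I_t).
E[I_t] = 0; Var(I_t) = t^9

The Itô integral of a deterministic integrand f(s) has mean 0 because each increment f(s) * (B_{s+ds} - B_s) has mean 0. By the Itô isometry:
  Var( int_0^t f(s) dB_s ) = E[ (int_0^t f(s) dB_s)^2 ] = int_0^t f(s)^2 ds.
Here f(s) = -3*s^4, so f(s)^2 = 9*s^8. Integrate:
  int_0^t (9*s^8) ds = t^9.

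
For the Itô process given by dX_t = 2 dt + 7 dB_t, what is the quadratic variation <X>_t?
<X>_t = 49*t

For an Itô process dX_t = a(t) dt + b(t) dB_t, the quadratic variation is <X>_t = int_0^t b(s)^2 ds (the drift term does not contribute). Here b(s) = 7, so
  b(s)^2 = 49.
Integrating from 0 to t:
  <X>_t = int_0^t (49) ds = 49*t.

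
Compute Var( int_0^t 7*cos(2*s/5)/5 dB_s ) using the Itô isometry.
Var = 49*t/50 + 49*sin(4*t/5)/40

The Itô integral of a deterministic integrand f(s) has mean 0 because each increment f(s) * (B_{s+ds} - B_s) has mean 0. By the Itô isometry:
  Var( int_0^t f(s) dB_s ) = E[ (int_0^t f(s) dB_s)^2 ] = int_0^t f(s)^2 ds.
Here f(s) = 7*cos(2*s/5)/5, so f(s)^2 = 49*cos(2*s/5)^2/25. Integrate:
  int_0^t (49*cos(2*s/5)^2/25) ds = 49*t/50 + 49*sin(4*t/5)/40.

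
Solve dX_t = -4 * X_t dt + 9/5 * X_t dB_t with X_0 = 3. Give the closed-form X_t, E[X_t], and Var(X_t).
X_t = 3 * exp((-281/50) t + (9/5) B_t); E[X_t] = 3*exp(-4*t); Var(X_t) = (9*exp(81*t/25) - 9)*exp(-8*t)

For GBM dX = mu X dt + sigma X dB with X_0 = x_0, apply Itô to Y = log X: dY = (mu - sigma^2/2) dt + sigma dB, so Y_t = log(x_0) + (mu - sigma^2/2) t + sigma B_t and hence X_t = x_0 * exp((mu - sigma^2/2) t + sigma B_t).
With mu = -4, sigma = 9/5, x_0 = 3, this gives:
  X_t = 3 * exp((-281/50) * t + (9/5) * B_t).
Since sigma*B_t ~ Normal(0, sigma^2 t), E[exp(sigma*B_t)] = exp(sigma^2 t / 2); so E[X_t] = x_0 * exp((mu - sigma^2/2) t) * exp(sigma^2 t / 2) = x_0 * exp(mu t) = 3*exp(-4*t).
Var(X_t) = E[X_t^2] - (E[X_t])^2 = x_0^2 * exp(2 mu t) * (exp(sigma^2 t) - 1) = (9*exp(81*t/25) - 9)*exp(-8*t).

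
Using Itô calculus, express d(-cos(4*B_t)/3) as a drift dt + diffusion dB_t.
d(-cos(4*B_t)/3) = (8*cos(4*B_t)/3) dt + (4*sin(4*B_t)/3) dB_t

Itô's formula for f(B_t) gives d f(B_t) = f'(B_t) dB_t + (1/2) f''(B_t) dt. Compute derivatives of f(x) = -cos(4*x)/3:
  f'(x)  = 4*sin(4*x)/3
  f''(x) = 16*cos(4*x)/3
Substitute x = B_t and multiply the f'' term by 1/2:
  drift     = (1/2) * (16*cos(4*x)/3) evaluated at B_t = 8*cos(4*B_t)/3
  diffusion = (4*sin(4*x)/3) evaluated at B_t = 4*sin(4*B_t)/3
Therefore d(-cos(4*B_t)/3) = (8*cos(4*B_t)/3) dt + (4*sin(4*B_t)/3) dB_t.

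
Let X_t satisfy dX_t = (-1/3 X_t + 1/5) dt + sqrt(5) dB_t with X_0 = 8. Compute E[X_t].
E[X_t] = 3/5 + 37*exp(-t/3)/5

Taking expectations and using E[dB_t] = 0, the mean m(t) = E[X_t] satisfies the ODE m'(t) = a m(t) + b with m(0) = x_0. With a = -1/3, b = 1/5, x_0 = 8, the solution is
  m(t) = x_0 * exp(a t) + (b/a) * (exp(a t) - 1)
       = 8 * exp((-1/3) t) + ((1/5)/(-1/3)) * (exp((-1/3) t) - 1)
       = 3/5 + 37*exp(-t/3)/5.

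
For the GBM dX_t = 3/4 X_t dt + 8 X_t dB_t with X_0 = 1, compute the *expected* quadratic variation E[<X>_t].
E[<X>_t] = 128*exp(131*t/2)/131 - 128/131

<X>_t = int_0^t (8 * X_s)^2 ds. Taking expectation inside the integral: E[<X>_t] = 8^2 * int_0^t E[X_s^2] ds. For GBM, E[X_s^2] = x_0^2 * exp((2 mu + sigma^2) s). Integrating:
  E[<X>_t] = 8^2 * 1^2 * (exp((2*(3/4) + 8^2) t) - 1) / (2*(3/4) + 8^2)
           = 8^2 * 1^2 * (exp((131/2) t) - 1) / (131/2) = 128*exp(131*t/2)/131 - 128/131.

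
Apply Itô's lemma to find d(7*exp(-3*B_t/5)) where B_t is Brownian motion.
d(7*exp(-3*B_t/5)) = (63*exp(-3*B_t/5)/50) dt + (-21*exp(-3*B_t/5)/5) dB_t

Itô's formula for f(B_t) gives d f(B_t) = f'(B_t) dB_t + (1/2) f''(B_t) dt. Compute derivatives of f(x) = 7*exp(-3*x/5):
  f'(x)  = -21*exp(-3*x/5)/5
  f''(x) = 63*exp(-3*x/5)/25
Substitute x = B_t and multiply the f'' term by 1/2:
  drift     = (1/2) * (63*exp(-3*x/5)/25) evaluated at B_t = 63*exp(-3*B_t/5)/50
  diffusion = (-21*exp(-3*x/5)/5) evaluated at B_t = -21*exp(-3*B_t/5)/5
Therefore d(7*exp(-3*B_t/5)) = (63*exp(-3*B_t/5)/50) dt + (-21*exp(-3*B_t/5)/5) dB_t.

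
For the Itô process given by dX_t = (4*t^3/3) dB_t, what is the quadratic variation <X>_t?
<X>_t = 16*t^7/63

For an Itô process dX_t = a(t) dt + b(t) dB_t, the quadratic variation is <X>_t = int_0^t b(s)^2 ds (the drift term does not contribute). Here b(s) = 4*s^3/3, so
  b(s)^2 = 16*s^6/9.
Integrating from 0 to t:
  <X>_t = int_0^t (16*s^6/9) ds = 16*t^7/63.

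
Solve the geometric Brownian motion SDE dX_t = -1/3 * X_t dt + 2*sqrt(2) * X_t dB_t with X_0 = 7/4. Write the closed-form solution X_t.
X_t = 7/4 * exp((-13/3) * t + (2*sqrt(2)) * B_t)

For GBM dX = mu X dt + sigma X dB with X_0 = x_0, apply Itô to Y = log X: dY = (mu - sigma^2/2) dt + sigma dB, so Y_t = log(x_0) + (mu - sigma^2/2) t + sigma B_t and hence X_t = x_0 * exp((mu - sigma^2/2) t + sigma B_t).
With mu = -1/3, sigma = 2*sqrt(2), x_0 = 7/4, this gives:
  X_t = 7/4 * exp((-13/3) * t + (2*sqrt(2)) * B_t).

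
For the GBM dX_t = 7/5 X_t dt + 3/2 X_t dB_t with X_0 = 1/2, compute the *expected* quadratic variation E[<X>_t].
E[<X>_t] = 45*exp(101*t/20)/404 - 45/404

<X>_t = int_0^t ((3/2) * X_s)^2 ds. Taking expectation inside the integral: E[<X>_t] = (3/2)^2 * int_0^t E[X_s^2] ds. For GBM, E[X_s^2] = x_0^2 * exp((2 mu + sigma^2) s). Integrating:
  E[<X>_t] = (3/2)^2 * (1/2)^2 * (exp((2*(7/5) + (3/2)^2) t) - 1) / (2*(7/5) + (3/2)^2)
           = (3/2)^2 * (1/2)^2 * (exp((101/20) t) - 1) / (101/20) = 45*exp(101*t/20)/404 - 45/404.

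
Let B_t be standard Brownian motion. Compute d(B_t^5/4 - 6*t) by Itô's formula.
d(B_t^5/4 - 6*t) = (5*B_t^3/2 - 6) dt + (5*B_t^4/4) dB_t

Itô's formula for f(t, x): d f(t, B_t) = (f_t + (1/2) f_xx) dt + f_x dB_t. Compute partials of f(t, x) = -6*t + x^5/4:
  f_t(t,x)  = -6
  f_x(t,x)  = 5*x^4/4
  f_xx(t,x) = 5*x^3
Assemble drift = f_t + (1/2) f_xx = 5*x^3/2 - 6 and diffusion = f_x = 5*x^4/4. Substituting x = B_t:
  d(B_t^5/4 - 6*t) = (5*B_t^3/2 - 6) dt + (5*B_t^4/4) dB_t.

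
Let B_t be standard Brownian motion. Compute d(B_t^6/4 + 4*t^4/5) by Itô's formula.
d(B_t^6/4 + 4*t^4/5) = (15*B_t^4/4 + 16*t^3/5) dt + (3*B_t^5/2) dB_t

Itô's formula for f(t, x): d f(t, B_t) = (f_t + (1/2) f_xx) dt + f_x dB_t. Compute partials of f(t, x) = 4*t^4/5 + x^6/4:
  f_t(t,x)  = 16*t^3/5
  f_x(t,x)  = 3*x^5/2
  f_xx(t,x) = 15*x^4/2
Assemble drift = f_t + (1/2) f_xx = 16*t^3/5 + 15*x^4/4 and diffusion = f_x = 3*x^5/2. Substituting x = B_t:
  d(B_t^6/4 + 4*t^4/5) = (15*B_t^4/4 + 16*t^3/5) dt + (3*B_t^5/2) dB_t.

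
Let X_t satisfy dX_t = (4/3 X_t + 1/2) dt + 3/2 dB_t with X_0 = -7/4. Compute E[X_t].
E[X_t] = -11*exp(4*t/3)/8 - 3/8

Taking expectations and using E[dB_t] = 0, the mean m(t) = E[X_t] satisfies the ODE m'(t) = a m(t) + b with m(0) = x_0. With a = 4/3, b = 1/2, x_0 = -7/4, the solution is
  m(t) = x_0 * exp(a t) + (b/a) * (exp(a t) - 1)
       = (-7/4) * exp((4/3) t) + ((1/2)/(4/3)) * (exp((4/3) t) - 1)
       = -11*exp(4*t/3)/8 - 3/8.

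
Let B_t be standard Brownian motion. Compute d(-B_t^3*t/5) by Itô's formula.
d(-B_t^3*t/5) = (B_t*(-B_t^2 - 3*t)/5) dt + (-3*B_t^2*t/5) dB_t

Itô's formula for f(t, x): d f(t, B_t) = (f_t + (1/2) f_xx) dt + f_x dB_t. Compute partials of f(t, x) = -t*x^3/5:
  f_t(t,x)  = -x^3/5
  f_x(t,x)  = -3*t*x^2/5
  f_xx(t,x) = -6*t*x/5
Assemble drift = f_t + (1/2) f_xx = x*(-3*t - x^2)/5 and diffusion = f_x = -3*t*x^2/5. Substituting x = B_t:
  d(-B_t^3*t/5) = (B_t*(-B_t^2 - 3*t)/5) dt + (-3*B_t^2*t/5) dB_t.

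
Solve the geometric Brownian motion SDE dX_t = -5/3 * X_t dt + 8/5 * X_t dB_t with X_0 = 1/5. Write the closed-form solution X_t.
X_t = 1/5 * exp((-221/75) * t + (8/5) * B_t)

For GBM dX = mu X dt + sigma X dB with X_0 = x_0, apply Itô to Y = log X: dY = (mu - sigma^2/2) dt + sigma dB, so Y_t = log(x_0) + (mu - sigma^2/2) t + sigma B_t and hence X_t = x_0 * exp((mu - sigma^2/2) t + sigma B_t).
With mu = -5/3, sigma = 8/5, x_0 = 1/5, this gives:
  X_t = 1/5 * exp((-221/75) * t + (8/5) * B_t).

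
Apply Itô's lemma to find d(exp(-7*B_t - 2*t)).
d(exp(-7*B_t - 2*t)) = (45*exp(-7*B_t - 2*t)/2) dt + (-7*exp(-7*B_t - 2*t)) dB_t

Itô's formula for f(t, x): d f(t, B_t) = (f_t + (1/2) f_xx) dt + f_x dB_t. Compute partials of f(t, x) = exp(-2*t - 7*x):
  f_t(t,x)  = -2*exp(-2*t - 7*x)
  f_x(t,x)  = -7*exp(-2*t - 7*x)
  f_xx(t,x) = 49*exp(-2*t - 7*x)
Assemble drift = f_t + (1/2) f_xx = 45*exp(-2*t - 7*x)/2 and diffusion = f_x = -7*exp(-2*t - 7*x). Substituting x = B_t:
  d(exp(-7*B_t - 2*t)) = (45*exp(-7*B_t - 2*t)/2) dt + (-7*exp(-7*B_t - 2*t)) dB_t.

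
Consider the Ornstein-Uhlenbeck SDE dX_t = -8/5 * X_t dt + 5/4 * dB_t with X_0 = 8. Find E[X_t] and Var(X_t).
E[X_t] = 8*exp(-8*t/5); Var(X_t) = 125/256 - 125*exp(-16*t/5)/256

The OU SDE dX = -theta X dt + sigma dB admits the integrating factor exp(theta t): d(exp(theta t) X_t) = sigma exp(theta t) dB_t. Integrating from 0 to t:
  X_t = x_0 * exp(-theta t) + sigma * int_0^t exp(-theta (t-s)) dB_s.
The Itô integral has mean 0 and (by the Itô isometry) variance sigma^2 * int_0^t exp(-2 theta (t - s)) ds = sigma^2 * (1 - exp(-2 theta t)) / (2 theta).
With theta = 8/5, sigma = 5/4, x_0 = 8:
  E[X_t] = 8 * exp(-8/5 t) = 8*exp(-8*t/5)
  Var(X_t) = (5/4)^2 * (1 - exp(-2*8/5 t)) / (2 * 8/5) = 125/256 - 125*exp(-16*t/5)/256.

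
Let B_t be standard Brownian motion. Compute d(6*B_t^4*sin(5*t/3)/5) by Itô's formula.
d(6*B_t^4*sin(5*t/3)/5) = (2*B_t^2*(B_t^2*cos(5*t/3) + 18*sin(5*t/3)/5)) dt + (24*B_t^3*sin(5*t/3)/5) dB_t

Itô's formula for f(t, x): d f(t, B_t) = (f_t + (1/2) f_xx) dt + f_x dB_t. Compute partials of f(t, x) = 6*x^4*sin(5*t/3)/5:
  f_t(t,x)  = 2*x^4*cos(5*t/3)
  f_x(t,x)  = 24*x^3*sin(5*t/3)/5
  f_xx(t,x) = 72*x^2*sin(5*t/3)/5
Assemble drift = f_t + (1/2) f_xx = 2*x^2*(x^2*cos(5*t/3) + 18*sin(5*t/3)/5) and diffusion = f_x = 24*x^3*sin(5*t/3)/5. Substituting x = B_t:
  d(6*B_t^4*sin(5*t/3)/5) = (2*B_t^2*(B_t^2*cos(5*t/3) + 18*sin(5*t/3)/5)) dt + (24*B_t^3*sin(5*t/3)/5) dB_t.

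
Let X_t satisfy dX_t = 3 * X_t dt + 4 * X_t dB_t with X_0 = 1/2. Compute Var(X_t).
Var(X_t) = (exp(16*t) - 1)*exp(6*t)/4

For GBM dX = mu X dt + sigma X dB with X_0 = x_0, apply Itô to Y = log X: dY = (mu - sigma^2/2) dt + sigma dB, so Y_t = log(x_0) + (mu - sigma^2/2) t + sigma B_t and hence X_t = x_0 * exp((mu - sigma^2/2) t + sigma B_t).
With mu = 3, sigma = 4, x_0 = 1/2, this gives:
  X_t = 1/2 * exp((-5) * t + (4) * B_t).
Since sigma*B_t ~ Normal(0, sigma^2 t), E[exp(sigma*B_t)] = exp(sigma^2 t / 2); so E[X_t] = x_0 * exp((mu - sigma^2/2) t) * exp(sigma^2 t / 2) = x_0 * exp(mu t) = exp(3*t)/2.
Var(X_t) = E[X_t^2] - (E[X_t])^2 = x_0^2 * exp(2 mu t) * (exp(sigma^2 t) - 1) = (exp(16*t) - 1)*exp(6*t)/4.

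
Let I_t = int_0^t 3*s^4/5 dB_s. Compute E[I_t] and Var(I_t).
E[I_t] = 0; Var(I_t) = t^9/25

The Itô integral of a deterministic integrand f(s) has mean 0 because each increment f(s) * (B_{s+ds} - B_s) has mean 0. By the Itô isometry:
  Var( int_0^t f(s) dB_s ) = E[ (int_0^t f(s) dB_s)^2 ] = int_0^t f(s)^2 ds.
Here f(s) = 3*s^4/5, so f(s)^2 = 9*s^8/25. Integrate:
  int_0^t (9*s^8/25) ds = t^9/25.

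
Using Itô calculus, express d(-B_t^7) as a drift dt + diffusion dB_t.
d(-B_t^7) = (-21*B_t^5) dt + (-7*B_t^6) dB_t

Itô's formula for f(B_t) gives d f(B_t) = f'(B_t) dB_t + (1/2) f''(B_t) dt. Compute derivatives of f(x) = -x^7:
  f'(x)  = -7*x^6
  f''(x) = -42*x^5
Substitute x = B_t and multiply the f'' term by 1/2:
  drift     = (1/2) * (-42*x^5) evaluated at B_t = -21*B_t^5
  diffusion = (-7*x^6) evaluated at B_t = -7*B_t^6
Therefore d(-B_t^7) = (-21*B_t^5) dt + (-7*B_t^6) dB_t.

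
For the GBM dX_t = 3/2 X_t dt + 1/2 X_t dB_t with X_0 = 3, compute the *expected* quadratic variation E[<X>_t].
E[<X>_t] = 9*exp(13*t/4)/13 - 9/13

<X>_t = int_0^t ((1/2) * X_s)^2 ds. Taking expectation inside the integral: E[<X>_t] = (1/2)^2 * int_0^t E[X_s^2] ds. For GBM, E[X_s^2] = x_0^2 * exp((2 mu + sigma^2) s). Integrating:
  E[<X>_t] = (1/2)^2 * 3^2 * (exp((2*(3/2) + (1/2)^2) t) - 1) / (2*(3/2) + (1/2)^2)
           = (1/2)^2 * 3^2 * (exp((13/4) t) - 1) / (13/4) = 9*exp(13*t/4)/13 - 9/13.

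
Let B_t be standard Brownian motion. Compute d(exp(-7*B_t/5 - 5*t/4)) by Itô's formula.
d(exp(-7*B_t/5 - 5*t/4)) = (-27*exp(-7*B_t/5 - 5*t/4)/100) dt + (-7*exp(-7*B_t/5 - 5*t/4)/5) dB_t

Itô's formula for f(t, x): d f(t, B_t) = (f_t + (1/2) f_xx) dt + f_x dB_t. Compute partials of f(t, x) = exp(-5*t/4 - 7*x/5):
  f_t(t,x)  = -5*exp(-5*t/4 - 7*x/5)/4
  f_x(t,x)  = -7*exp(-5*t/4 - 7*x/5)/5
  f_xx(t,x) = 49*exp(-5*t/4 - 7*x/5)/25
Assemble drift = f_t + (1/2) f_xx = -27*exp(-5*t/4 - 7*x/5)/100 and diffusion = f_x = -7*exp(-5*t/4 - 7*x/5)/5. Substituting x = B_t:
  d(exp(-7*B_t/5 - 5*t/4)) = (-27*exp(-7*B_t/5 - 5*t/4)/100) dt + (-7*exp(-7*B_t/5 - 5*t/4)/5) dB_t.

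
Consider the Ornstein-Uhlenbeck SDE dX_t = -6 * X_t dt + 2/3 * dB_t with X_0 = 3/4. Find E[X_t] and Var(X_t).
E[X_t] = 3*exp(-6*t)/4; Var(X_t) = 1/27 - exp(-12*t)/27

The OU SDE dX = -theta X dt + sigma dB admits the integrating factor exp(theta t): d(exp(theta t) X_t) = sigma exp(theta t) dB_t. Integrating from 0 to t:
  X_t = x_0 * exp(-theta t) + sigma * int_0^t exp(-theta (t-s)) dB_s.
The Itô integral has mean 0 and (by the Itô isometry) variance sigma^2 * int_0^t exp(-2 theta (t - s)) ds = sigma^2 * (1 - exp(-2 theta t)) / (2 theta).
With theta = 6, sigma = 2/3, x_0 = 3/4:
  E[X_t] = 3/4 * exp(-6 t) = 3*exp(-6*t)/4
  Var(X_t) = (2/3)^2 * (1 - exp(-2*6 t)) / (2 * 6) = 1/27 - exp(-12*t)/27.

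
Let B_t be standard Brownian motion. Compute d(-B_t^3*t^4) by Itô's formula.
d(-B_t^3*t^4) = (B_t*t^3*(-4*B_t^2 - 3*t)) dt + (-3*B_t^2*t^4) dB_t

Itô's formula for f(t, x): d f(t, B_t) = (f_t + (1/2) f_xx) dt + f_x dB_t. Compute partials of f(t, x) = -t^4*x^3:
  f_t(t,x)  = -4*t^3*x^3
  f_x(t,x)  = -3*t^4*x^2
  f_xx(t,x) = -6*t^4*x
Assemble drift = f_t + (1/2) f_xx = t^3*x*(-3*t - 4*x^2) and diffusion = f_x = -3*t^4*x^2. Substituting x = B_t:
  d(-B_t^3*t^4) = (B_t*t^3*(-4*B_t^2 - 3*t)) dt + (-3*B_t^2*t^4) dB_t.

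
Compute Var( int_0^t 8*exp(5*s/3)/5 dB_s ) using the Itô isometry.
Var = 96*exp(10*t/3)/125 - 96/125

The Itô integral of a deterministic integrand f(s) has mean 0 because each increment f(s) * (B_{s+ds} - B_s) has mean 0. By the Itô isometry:
  Var( int_0^t f(s) dB_s ) = E[ (int_0^t f(s) dB_s)^2 ] = int_0^t f(s)^2 ds.
Here f(s) = 8*exp(5*s/3)/5, so f(s)^2 = 64*exp(10*s/3)/25. Integrate:
  int_0^t (64*exp(10*s/3)/25) ds = 96*exp(10*t/3)/125 - 96/125.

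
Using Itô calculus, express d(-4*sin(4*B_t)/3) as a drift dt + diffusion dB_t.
d(-4*sin(4*B_t)/3) = (32*sin(4*B_t)/3) dt + (-16*cos(4*B_t)/3) dB_t

Itô's formula for f(B_t) gives d f(B_t) = f'(B_t) dB_t + (1/2) f''(B_t) dt. Compute derivatives of f(x) = -4*sin(4*x)/3:
  f'(x)  = -16*cos(4*x)/3
  f''(x) = 64*sin(4*x)/3
Substitute x = B_t and multiply the f'' term by 1/2:
  drift     = (1/2) * (64*sin(4*x)/3) evaluated at B_t = 32*sin(4*B_t)/3
  diffusion = (-16*cos(4*x)/3) evaluated at B_t = -16*cos(4*B_t)/3
Therefore d(-4*sin(4*B_t)/3) = (32*sin(4*B_t)/3) dt + (-16*cos(4*B_t)/3) dB_t.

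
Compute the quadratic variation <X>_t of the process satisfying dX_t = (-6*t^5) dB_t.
<X>_t = 36*t^11/11

For an Itô process dX_t = a(t) dt + b(t) dB_t, the quadratic variation is <X>_t = int_0^t b(s)^2 ds (the drift term does not contribute). Here b(s) = -6*s^5, so
  b(s)^2 = 36*s^10.
Integrating from 0 to t:
  <X>_t = int_0^t (36*s^10) ds = 36*t^11/11.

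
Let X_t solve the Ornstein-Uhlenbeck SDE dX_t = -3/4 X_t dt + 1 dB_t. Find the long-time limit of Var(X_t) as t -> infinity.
lim Var(X_t) = 2/3

The OU SDE dX = -theta X dt + sigma dB admits the integrating factor exp(theta t): d(exp(theta t) X_t) = sigma exp(theta t) dB_t. Integrating from 0 to t gives X_t = x_0 * exp(-theta t) + sigma * int_0^t exp(-theta (t-s)) dB_s for any initial x_0. The Itô integral has variance (by the Itô isometry) sigma^2 * int_0^t exp(-2 theta (t - s)) ds = sigma^2 * (1 - exp(-2 theta t)) / (2 theta), independent of x_0.
With theta = 3/4, sigma = 1:
  Var(X_t) = (1)^2 * (1 - exp(-2*3/4 t)) / (2 * 3/4) = 2/3 - 2*exp(-3*t/2)/3.
As t -> infinity, exp(-2*3/4 t) -> 0, so the stationary variance is sigma^2 / (2 theta) = 2/3.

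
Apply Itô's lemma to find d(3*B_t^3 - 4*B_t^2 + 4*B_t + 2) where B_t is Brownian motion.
d(3*B_t^3 - 4*B_t^2 + 4*B_t + 2) = (9*B_t - 4) dt + (9*B_t^2 - 8*B_t + 4) dB_t

Itô's formula for f(B_t) gives d f(B_t) = f'(B_t) dB_t + (1/2) f''(B_t) dt. Compute derivatives of f(x) = 3*x^3 - 4*x^2 + 4*x + 2:
  f'(x)  = 9*x^2 - 8*x + 4
  f''(x) = 18*x - 8
Substitute x = B_t and multiply the f'' term by 1/2:
  drift     = (1/2) * (18*x - 8) evaluated at B_t = 9*B_t - 4
  diffusion = (9*x^2 - 8*x + 4) evaluated at B_t = 9*B_t^2 - 8*B_t + 4
Therefore d(3*B_t^3 - 4*B_t^2 + 4*B_t + 2) = (9*B_t - 4) dt + (9*B_t^2 - 8*B_t + 4) dB_t.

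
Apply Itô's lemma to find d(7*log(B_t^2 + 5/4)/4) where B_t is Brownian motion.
d(7*log(B_t^2 + 5/4)/4) = (7*(5 - 4*B_t^2)/(4*B_t^2 + 5)^2) dt + (14*B_t/(4*B_t^2 + 5)) dB_t

Itô's formula for f(B_t) gives d f(B_t) = f'(B_t) dB_t + (1/2) f''(B_t) dt. Compute derivatives of f(x) = 7*log(x^2 + 5/4)/4:
  f'(x)  = 14*x/(4*x^2 + 5)
  f''(x) = 14*(5 - 4*x^2)/(4*x^2 + 5)^2
Substitute x = B_t and multiply the f'' term by 1/2:
  drift     = (1/2) * (14*(5 - 4*x^2)/(4*x^2 + 5)^2) evaluated at B_t = 7*(5 - 4*B_t^2)/(4*B_t^2 + 5)^2
  diffusion = (14*x/(4*x^2 + 5)) evaluated at B_t = 14*B_t/(4*B_t^2 + 5)
Therefore d(7*log(B_t^2 + 5/4)/4) = (7*(5 - 4*B_t^2)/(4*B_t^2 + 5)^2) dt + (14*B_t/(4*B_t^2 + 5)) dB_t.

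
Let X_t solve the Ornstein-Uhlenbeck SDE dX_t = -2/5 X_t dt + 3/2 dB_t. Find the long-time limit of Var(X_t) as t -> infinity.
lim Var(X_t) = 45/16

The OU SDE dX = -theta X dt + sigma dB admits the integrating factor exp(theta t): d(exp(theta t) X_t) = sigma exp(theta t) dB_t. Integrating from 0 to t gives X_t = x_0 * exp(-theta t) + sigma * int_0^t exp(-theta (t-s)) dB_s for any initial x_0. The Itô integral has variance (by the Itô isometry) sigma^2 * int_0^t exp(-2 theta (t - s)) ds = sigma^2 * (1 - exp(-2 theta t)) / (2 theta), independent of x_0.
With theta = 2/5, sigma = 3/2:
  Var(X_t) = (3/2)^2 * (1 - exp(-2*2/5 t)) / (2 * 2/5) = 45/16 - 45*exp(-4*t/5)/16.
As t -> infinity, exp(-2*2/5 t) -> 0, so the stationary variance is sigma^2 / (2 theta) = 45/16.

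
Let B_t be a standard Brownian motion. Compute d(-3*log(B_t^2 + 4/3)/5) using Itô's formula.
d(-3*log(B_t^2 + 4/3)/5) = (9*(3*B_t^2 - 4)/(5*(3*B_t^2 + 4)^2)) dt + (-18*B_t/(15*B_t^2 + 20)) dB_t

Itô's formula for f(B_t) gives d f(B_t) = f'(B_t) dB_t + (1/2) f''(B_t) dt. Compute derivatives of f(x) = -3*log(x^2 + 4/3)/5:
  f'(x)  = -18*x/(15*x^2 + 20)
  f''(x) = 18*(3*x^2 - 4)/(5*(3*x^2 + 4)^2)
Substitute x = B_t and multiply the f'' term by 1/2:
  drift     = (1/2) * (18*(3*x^2 - 4)/(5*(3*x^2 + 4)^2)) evaluated at B_t = 9*(3*B_t^2 - 4)/(5*(3*B_t^2 + 4)^2)
  diffusion = (-18*x/(15*x^2 + 20)) evaluated at B_t = -18*B_t/(15*B_t^2 + 20)
Therefore d(-3*log(B_t^2 + 4/3)/5) = (9*(3*B_t^2 - 4)/(5*(3*B_t^2 + 4)^2)) dt + (-18*B_t/(15*B_t^2 + 20)) dB_t.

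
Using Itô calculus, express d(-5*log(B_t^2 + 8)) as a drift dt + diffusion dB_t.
d(-5*log(B_t^2 + 8)) = (5*(B_t^2 - 8)/(B_t^2 + 8)^2) dt + (-10*B_t/(B_t^2 + 8)) dB_t

Itô's formula for f(B_t) gives d f(B_t) = f'(B_t) dB_t + (1/2) f''(B_t) dt. Compute derivatives of f(x) = -5*log(x^2 + 8):
  f'(x)  = -10*x/(x^2 + 8)
  f''(x) = 10*(x^2 - 8)/(x^2 + 8)^2
Substitute x = B_t and multiply the f'' term by 1/2:
  drift     = (1/2) * (10*(x^2 - 8)/(x^2 + 8)^2) evaluated at B_t = 5*(B_t^2 - 8)/(B_t^2 + 8)^2
  diffusion = (-10*x/(x^2 + 8)) evaluated at B_t = -10*B_t/(B_t^2 + 8)
Therefore d(-5*log(B_t^2 + 8)) = (5*(B_t^2 - 8)/(B_t^2 + 8)^2) dt + (-10*B_t/(B_t^2 + 8)) dB_t.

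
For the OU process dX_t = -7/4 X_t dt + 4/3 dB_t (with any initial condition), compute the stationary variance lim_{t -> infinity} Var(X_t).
lim Var(X_t) = 32/63

The OU SDE dX = -theta X dt + sigma dB admits the integrating factor exp(theta t): d(exp(theta t) X_t) = sigma exp(theta t) dB_t. Integrating from 0 to t gives X_t = x_0 * exp(-theta t) + sigma * int_0^t exp(-theta (t-s)) dB_s for any initial x_0. The Itô integral has variance (by the Itô isometry) sigma^2 * int_0^t exp(-2 theta (t - s)) ds = sigma^2 * (1 - exp(-2 theta t)) / (2 theta), independent of x_0.
With theta = 7/4, sigma = 4/3:
  Var(X_t) = (4/3)^2 * (1 - exp(-2*7/4 t)) / (2 * 7/4) = 32/63 - 32*exp(-7*t/2)/63.
As t -> infinity, exp(-2*7/4 t) -> 0, so the stationary variance is sigma^2 / (2 theta) = 32/63.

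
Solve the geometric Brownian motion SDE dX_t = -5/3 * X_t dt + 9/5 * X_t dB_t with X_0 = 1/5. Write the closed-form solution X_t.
X_t = 1/5 * exp((-493/150) * t + (9/5) * B_t)

For GBM dX = mu X dt + sigma X dB with X_0 = x_0, apply Itô to Y = log X: dY = (mu - sigma^2/2) dt + sigma dB, so Y_t = log(x_0) + (mu - sigma^2/2) t + sigma B_t and hence X_t = x_0 * exp((mu - sigma^2/2) t + sigma B_t).
With mu = -5/3, sigma = 9/5, x_0 = 1/5, this gives:
  X_t = 1/5 * exp((-493/150) * t + (9/5) * B_t).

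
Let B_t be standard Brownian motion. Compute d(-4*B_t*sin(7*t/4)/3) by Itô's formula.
d(-4*B_t*sin(7*t/4)/3) = (-7*B_t*cos(7*t/4)/3) dt + (-4*sin(7*t/4)/3) dB_t

Itô's formula for f(t, x): d f(t, B_t) = (f_t + (1/2) f_xx) dt + f_x dB_t. Compute partials of f(t, x) = -4*x*sin(7*t/4)/3:
  f_t(t,x)  = -7*x*cos(7*t/4)/3
  f_x(t,x)  = -4*sin(7*t/4)/3
  f_xx(t,x) = 0
Assemble drift = f_t + (1/2) f_xx = -7*x*cos(7*t/4)/3 and diffusion = f_x = -4*sin(7*t/4)/3. Substituting x = B_t:
  d(-4*B_t*sin(7*t/4)/3) = (-7*B_t*cos(7*t/4)/3) dt + (-4*sin(7*t/4)/3) dB_t.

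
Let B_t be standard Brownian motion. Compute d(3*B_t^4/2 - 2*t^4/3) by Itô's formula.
d(3*B_t^4/2 - 2*t^4/3) = (9*B_t^2 - 8*t^3/3) dt + (6*B_t^3) dB_t

Itô's formula for f(t, x): d f(t, B_t) = (f_t + (1/2) f_xx) dt + f_x dB_t. Compute partials of f(t, x) = -2*t^4/3 + 3*x^4/2:
  f_t(t,x)  = -8*t^3/3
  f_x(t,x)  = 6*x^3
  f_xx(t,x) = 18*x^2
Assemble drift = f_t + (1/2) f_xx = -8*t^3/3 + 9*x^2 and diffusion = f_x = 6*x^3. Substituting x = B_t:
  d(3*B_t^4/2 - 2*t^4/3) = (9*B_t^2 - 8*t^3/3) dt + (6*B_t^3) dB_t.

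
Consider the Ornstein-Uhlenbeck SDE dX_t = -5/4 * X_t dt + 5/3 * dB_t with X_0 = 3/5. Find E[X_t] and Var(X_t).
E[X_t] = 3*exp(-5*t/4)/5; Var(X_t) = 10/9 - 10*exp(-5*t/2)/9

The OU SDE dX = -theta X dt + sigma dB admits the integrating factor exp(theta t): d(exp(theta t) X_t) = sigma exp(theta t) dB_t. Integrating from 0 to t:
  X_t = x_0 * exp(-theta t) + sigma * int_0^t exp(-theta (t-s)) dB_s.
The Itô integral has mean 0 and (by the Itô isometry) variance sigma^2 * int_0^t exp(-2 theta (t - s)) ds = sigma^2 * (1 - exp(-2 theta t)) / (2 theta).
With theta = 5/4, sigma = 5/3, x_0 = 3/5:
  E[X_t] = 3/5 * exp(-5/4 t) = 3*exp(-5*t/4)/5
  Var(X_t) = (5/3)^2 * (1 - exp(-2*5/4 t)) / (2 * 5/4) = 10/9 - 10*exp(-5*t/2)/9.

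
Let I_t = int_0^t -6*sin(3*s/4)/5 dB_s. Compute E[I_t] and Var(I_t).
E[I_t] = 0; Var(I_t) = 18*t/25 - 12*sin(3*t/2)/25

The Itô integral of a deterministic integrand f(s) has mean 0 because each increment f(s) * (B_{s+ds} - B_s) has mean 0. By the Itô isometry:
  Var( int_0^t f(s) dB_s ) = E[ (int_0^t f(s) dB_s)^2 ] = int_0^t f(s)^2 ds.
Here f(s) = -6*sin(3*s/4)/5, so f(s)^2 = 36*sin(3*s/4)^2/25. Integrate:
  int_0^t (36*sin(3*s/4)^2/25) ds = 18*t/25 - 12*sin(3*t/2)/25.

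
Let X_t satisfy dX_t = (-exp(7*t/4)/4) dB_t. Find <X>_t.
<X>_t = exp(7*t/2)/56 - 1/56

For an Itô process dX_t = a(t) dt + b(t) dB_t, the quadratic variation is <X>_t = int_0^t b(s)^2 ds (the drift term does not contribute). Here b(s) = -exp(7*s/4)/4, so
  b(s)^2 = exp(7*s/2)/16.
Integrating from 0 to t:
  <X>_t = int_0^t (exp(7*s/2)/16) ds = exp(7*t/2)/56 - 1/56.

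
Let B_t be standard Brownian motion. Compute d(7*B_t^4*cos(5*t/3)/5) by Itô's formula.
d(7*B_t^4*cos(5*t/3)/5) = (7*B_t^2*(-5*B_t^2*sin(5*t/3) + 18*cos(5*t/3))/15) dt + (28*B_t^3*cos(5*t/3)/5) dB_t

Itô's formula for f(t, x): d f(t, B_t) = (f_t + (1/2) f_xx) dt + f_x dB_t. Compute partials of f(t, x) = 7*x^4*cos(5*t/3)/5:
  f_t(t,x)  = -7*x^4*sin(5*t/3)/3
  f_x(t,x)  = 28*x^3*cos(5*t/3)/5
  f_xx(t,x) = 84*x^2*cos(5*t/3)/5
Assemble drift = f_t + (1/2) f_xx = 7*x^2*(-5*x^2*sin(5*t/3) + 18*cos(5*t/3))/15 and diffusion = f_x = 28*x^3*cos(5*t/3)/5. Substituting x = B_t:
  d(7*B_t^4*cos(5*t/3)/5) = (7*B_t^2*(-5*B_t^2*sin(5*t/3) + 18*cos(5*t/3))/15) dt + (28*B_t^3*cos(5*t/3)/5) dB_t.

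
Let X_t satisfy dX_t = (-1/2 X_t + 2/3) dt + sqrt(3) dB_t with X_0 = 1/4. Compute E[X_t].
E[X_t] = 4/3 - 13*exp(-t/2)/12

Taking expectations and using E[dB_t] = 0, the mean m(t) = E[X_t] satisfies the ODE m'(t) = a m(t) + b with m(0) = x_0. With a = -1/2, b = 2/3, x_0 = 1/4, the solution is
  m(t) = x_0 * exp(a t) + (b/a) * (exp(a t) - 1)
       = (1/4) * exp((-1/2) t) + ((2/3)/(-1/2)) * (exp((-1/2) t) - 1)
       = 4/3 - 13*exp(-t/2)/12.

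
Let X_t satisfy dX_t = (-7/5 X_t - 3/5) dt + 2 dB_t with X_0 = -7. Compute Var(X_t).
Var(X_t) = 10/7 - 10*exp(-14*t/5)/7

The variance V(t) = Var(X_t) satisfies V'(t) = 2 a V(t) + c^2 with V(0) = 0 (drift coefficient is linear in X, diffusion is constant). With a = -7/5, c = 2, the solution is
  V(t) = (c^2 / (2 a)) * (exp(2 a t) - 1)
       = (2^2 / (2*(-7/5))) * (exp((-14/5) t) - 1)
       = 10/7 - 10*exp(-14*t/5)/7.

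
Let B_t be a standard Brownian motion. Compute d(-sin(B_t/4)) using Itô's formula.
d(-sin(B_t/4)) = (sin(B_t/4)/32) dt + (-cos(B_t/4)/4) dB_t

Itô's formula for f(B_t) gives d f(B_t) = f'(B_t) dB_t + (1/2) f''(B_t) dt. Compute derivatives of f(x) = -sin(x/4):
  f'(x)  = -cos(x/4)/4
  f''(x) = sin(x/4)/16
Substitute x = B_t and multiply the f'' term by 1/2:
  drift     = (1/2) * (sin(x/4)/16) evaluated at B_t = sin(B_t/4)/32
  diffusion = (-cos(x/4)/4) evaluated at B_t = -cos(B_t/4)/4
Therefore d(-sin(B_t/4)) = (sin(B_t/4)/32) dt + (-cos(B_t/4)/4) dB_t.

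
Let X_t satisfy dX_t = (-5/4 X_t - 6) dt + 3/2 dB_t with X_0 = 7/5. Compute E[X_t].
E[X_t] = -24/5 + 31*exp(-5*t/4)/5

Taking expectations and using E[dB_t] = 0, the mean m(t) = E[X_t] satisfies the ODE m'(t) = a m(t) + b with m(0) = x_0. With a = -5/4, b = -6, x_0 = 7/5, the solution is
  m(t) = x_0 * exp(a t) + (b/a) * (exp(a t) - 1)
       = (7/5) * exp((-5/4) t) + ((-6)/(-5/4)) * (exp((-5/4) t) - 1)
       = -24/5 + 31*exp(-5*t/4)/5.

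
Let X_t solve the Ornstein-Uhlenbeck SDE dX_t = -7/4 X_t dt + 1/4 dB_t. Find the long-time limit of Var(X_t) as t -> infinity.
lim Var(X_t) = 1/56

The OU SDE dX = -theta X dt + sigma dB admits the integrating factor exp(theta t): d(exp(theta t) X_t) = sigma exp(theta t) dB_t. Integrating from 0 to t gives X_t = x_0 * exp(-theta t) + sigma * int_0^t exp(-theta (t-s)) dB_s for any initial x_0. The Itô integral has variance (by the Itô isometry) sigma^2 * int_0^t exp(-2 theta (t - s)) ds = sigma^2 * (1 - exp(-2 theta t)) / (2 theta), independent of x_0.
With theta = 7/4, sigma = 1/4:
  Var(X_t) = (1/4)^2 * (1 - exp(-2*7/4 t)) / (2 * 7/4) = 1/56 - exp(-7*t/2)/56.
As t -> infinity, exp(-2*7/4 t) -> 0, so the stationary variance is sigma^2 / (2 theta) = 1/56.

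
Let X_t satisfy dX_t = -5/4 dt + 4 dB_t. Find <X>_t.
<X>_t = 16*t

For an Itô process dX_t = a(t) dt + b(t) dB_t, the quadratic variation is <X>_t = int_0^t b(s)^2 ds (the drift term does not contribute). Here b(s) = 4, so
  b(s)^2 = 16.
Integrating from 0 to t:
  <X>_t = int_0^t (16) ds = 16*t.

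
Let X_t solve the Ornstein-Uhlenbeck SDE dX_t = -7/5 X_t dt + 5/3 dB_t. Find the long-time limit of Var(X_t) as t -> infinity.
lim Var(X_t) = 125/126

The OU SDE dX = -theta X dt + sigma dB admits the integrating factor exp(theta t): d(exp(theta t) X_t) = sigma exp(theta t) dB_t. Integrating from 0 to t gives X_t = x_0 * exp(-theta t) + sigma * int_0^t exp(-theta (t-s)) dB_s for any initial x_0. The Itô integral has variance (by the Itô isometry) sigma^2 * int_0^t exp(-2 theta (t - s)) ds = sigma^2 * (1 - exp(-2 theta t)) / (2 theta), independent of x_0.
With theta = 7/5, sigma = 5/3:
  Var(X_t) = (5/3)^2 * (1 - exp(-2*7/5 t)) / (2 * 7/5) = 125/126 - 125*exp(-14*t/5)/126.
As t -> infinity, exp(-2*7/5 t) -> 0, so the stationary variance is sigma^2 / (2 theta) = 125/126.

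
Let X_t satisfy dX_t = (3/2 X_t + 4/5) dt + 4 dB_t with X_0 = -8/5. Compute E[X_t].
E[X_t] = -16*exp(3*t/2)/15 - 8/15

Taking expectations and using E[dB_t] = 0, the mean m(t) = E[X_t] satisfies the ODE m'(t) = a m(t) + b with m(0) = x_0. With a = 3/2, b = 4/5, x_0 = -8/5, the solution is
  m(t) = x_0 * exp(a t) + (b/a) * (exp(a t) - 1)
       = (-8/5) * exp((3/2) t) + ((4/5)/(3/2)) * (exp((3/2) t) - 1)
       = -16*exp(3*t/2)/15 - 8/15.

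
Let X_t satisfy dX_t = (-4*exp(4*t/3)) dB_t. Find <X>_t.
<X>_t = 6*exp(8*t/3) - 6

For an Itô process dX_t = a(t) dt + b(t) dB_t, the quadratic variation is <X>_t = int_0^t b(s)^2 ds (the drift term does not contribute). Here b(s) = -4*exp(4*s/3), so
  b(s)^2 = 16*exp(8*s/3).
Integrating from 0 to t:
  <X>_t = int_0^t (16*exp(8*s/3)) ds = 6*exp(8*t/3) - 6.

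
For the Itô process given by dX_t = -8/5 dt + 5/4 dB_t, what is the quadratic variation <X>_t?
<X>_t = 25*t/16

For an Itô process dX_t = a(t) dt + b(t) dB_t, the quadratic variation is <X>_t = int_0^t b(s)^2 ds (the drift term does not contribute). Here b(s) = 5/4, so
  b(s)^2 = 25/16.
Integrating from 0 to t:
  <X>_t = int_0^t (25/16) ds = 25*t/16.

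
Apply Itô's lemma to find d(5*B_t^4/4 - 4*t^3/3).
d(5*B_t^4/4 - 4*t^3/3) = (15*B_t^2/2 - 4*t^2) dt + (5*B_t^3) dB_t

Itô's formula for f(t, x): d f(t, B_t) = (f_t + (1/2) f_xx) dt + f_x dB_t. Compute partials of f(t, x) = -4*t^3/3 + 5*x^4/4:
  f_t(t,x)  = -4*t^2
  f_x(t,x)  = 5*x^3
  f_xx(t,x) = 15*x^2
Assemble drift = f_t + (1/2) f_xx = -4*t^2 + 15*x^2/2 and diffusion = f_x = 5*x^3. Substituting x = B_t:
  d(5*B_t^4/4 - 4*t^3/3) = (15*B_t^2/2 - 4*t^2) dt + (5*B_t^3) dB_t.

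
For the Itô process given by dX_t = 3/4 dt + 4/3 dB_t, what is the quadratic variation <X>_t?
<X>_t = 16*t/9

For an Itô process dX_t = a(t) dt + b(t) dB_t, the quadratic variation is <X>_t = int_0^t b(s)^2 ds (the drift term does not contribute). Here b(s) = 4/3, so
  b(s)^2 = 16/9.
Integrating from 0 to t:
  <X>_t = int_0^t (16/9) ds = 16*t/9.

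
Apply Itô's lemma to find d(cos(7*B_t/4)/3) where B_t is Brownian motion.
d(cos(7*B_t/4)/3) = (-49*cos(7*B_t/4)/96) dt + (-7*sin(7*B_t/4)/12) dB_t

Itô's formula for f(B_t) gives d f(B_t) = f'(B_t) dB_t + (1/2) f''(B_t) dt. Compute derivatives of f(x) = cos(7*x/4)/3:
  f'(x)  = -7*sin(7*x/4)/12
  f''(x) = -49*cos(7*x/4)/48
Substitute x = B_t and multiply the f'' term by 1/2:
  drift     = (1/2) * (-49*cos(7*x/4)/48) evaluated at B_t = -49*cos(7*B_t/4)/96
  diffusion = (-7*sin(7*x/4)/12) evaluated at B_t = -7*sin(7*B_t/4)/12
Therefore d(cos(7*B_t/4)/3) = (-49*cos(7*B_t/4)/96) dt + (-7*sin(7*B_t/4)/12) dB_t.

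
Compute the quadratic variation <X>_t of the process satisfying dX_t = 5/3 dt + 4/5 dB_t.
<X>_t = 16*t/25

For an Itô process dX_t = a(t) dt + b(t) dB_t, the quadratic variation is <X>_t = int_0^t b(s)^2 ds (the drift term does not contribute). Here b(s) = 4/5, so
  b(s)^2 = 16/25.
Integrating from 0 to t:
  <X>_t = int_0^t (16/25) ds = 16*t/25.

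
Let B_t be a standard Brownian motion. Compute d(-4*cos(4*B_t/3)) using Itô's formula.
d(-4*cos(4*B_t/3)) = (32*cos(4*B_t/3)/9) dt + (16*sin(4*B_t/3)/3) dB_t

Itô's formula for f(B_t) gives d f(B_t) = f'(B_t) dB_t + (1/2) f''(B_t) dt. Compute derivatives of f(x) = -4*cos(4*x/3):
  f'(x)  = 16*sin(4*x/3)/3
  f''(x) = 64*cos(4*x/3)/9
Substitute x = B_t and multiply the f'' term by 1/2:
  drift     = (1/2) * (64*cos(4*x/3)/9) evaluated at B_t = 32*cos(4*B_t/3)/9
  diffusion = (16*sin(4*x/3)/3) evaluated at B_t = 16*sin(4*B_t/3)/3
Therefore d(-4*cos(4*B_t/3)) = (32*cos(4*B_t/3)/9) dt + (16*sin(4*B_t/3)/3) dB_t.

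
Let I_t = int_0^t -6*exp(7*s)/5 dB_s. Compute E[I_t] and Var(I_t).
E[I_t] = 0; Var(I_t) = 18*exp(14*t)/175 - 18/175

The Itô integral of a deterministic integrand f(s) has mean 0 because each increment f(s) * (B_{s+ds} - B_s) has mean 0. By the Itô isometry:
  Var( int_0^t f(s) dB_s ) = E[ (int_0^t f(s) dB_s)^2 ] = int_0^t f(s)^2 ds.
Here f(s) = -6*exp(7*s)/5, so f(s)^2 = 36*exp(14*s)/25. Integrate:
  int_0^t (36*exp(14*s)/25) ds = 18*exp(14*t)/175 - 18/175.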